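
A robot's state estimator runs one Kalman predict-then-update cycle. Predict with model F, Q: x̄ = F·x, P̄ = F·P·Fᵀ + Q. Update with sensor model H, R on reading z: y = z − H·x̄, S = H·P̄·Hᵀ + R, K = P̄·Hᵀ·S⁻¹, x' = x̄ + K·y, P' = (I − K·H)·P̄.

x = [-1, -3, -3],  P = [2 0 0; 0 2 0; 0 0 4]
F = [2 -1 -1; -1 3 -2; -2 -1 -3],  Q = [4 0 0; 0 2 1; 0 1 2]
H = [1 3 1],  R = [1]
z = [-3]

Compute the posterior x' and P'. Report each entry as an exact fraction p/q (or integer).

x' = [1918/547, -3119/547, 5813/547]
P' = [9522/547 -3524/547 1068/547; -3524/547 2561/547 -4024/547; 1068/547 -4024/547 11127/547]

x̄ = F·x = [4, -2, 14]
P̄ = F·P·Fᵀ + Q = [18 -2 6; -2 38 23; 6 23 48]
y = z − H·x̄ = [-15]
S = H·P̄·Hᵀ + R = [547]
K = P̄·Hᵀ·S⁻¹ = [18/547; 135/547; 123/547]
x' = x̄ + K·y = [1918/547, -3119/547, 5813/547]
P' = (I − K·H)·P̄ = [9522/547 -3524/547 1068/547; -3524/547 2561/547 -4024/547; 1068/547 -4024/547 11127/547]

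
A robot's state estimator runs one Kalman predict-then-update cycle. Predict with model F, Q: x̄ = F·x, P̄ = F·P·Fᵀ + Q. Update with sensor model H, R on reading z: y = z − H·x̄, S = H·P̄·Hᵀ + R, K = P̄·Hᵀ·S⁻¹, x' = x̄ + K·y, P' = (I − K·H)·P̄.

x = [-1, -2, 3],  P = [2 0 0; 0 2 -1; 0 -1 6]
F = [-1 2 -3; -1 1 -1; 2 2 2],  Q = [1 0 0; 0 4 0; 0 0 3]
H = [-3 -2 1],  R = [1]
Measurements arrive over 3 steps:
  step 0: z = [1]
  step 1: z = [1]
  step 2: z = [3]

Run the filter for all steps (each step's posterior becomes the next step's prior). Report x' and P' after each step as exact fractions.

step 0: x' = [-2711/1369, 157/1369, -6407/1369], P' = [3652/1369 -2088/1369 6461/1369; -2088/1369 4743/1369 3091/1369; 6461/1369 3091/1369 25714/1369]
step 1: x' = [-1737759/5604161, 10394/5604161, 307093/5604161], P' = [8549604/5604161 -3202880/5604161 18028189/5604161; -3202880/5604161 26380620/5604161 42655709/5604161; 18028189/5604161 42655709/5604161 140360406/5604161]
step 2: x' = [-17551525021/22147943913, -603547951/7382647971, 10142922019/22147943913], P' = [33261176260/22147943913 -4056734072/7382647971 70775676533/22147943913; -4056734072/7382647971 12082843297/2460882657 59767060145/7382647971; 70775676533/22147943913 59767060145/7382647971 575710602250/22147943913]

step 0: x̄ = F·x = [-12, -4, 0]
step 0: P̄ = F·P·Fᵀ + Q = [77 29 -30; 29 16 -12; -30 -12 35]
step 0: y = z − H·x̄ = [-43]
step 0: S = H·P̄·Hᵀ + R = [1369]
step 0: K = P̄·Hᵀ·S⁻¹ = [-319/1369; -131/1369; 149/1369]
step 0: x' = x̄ + K·y = [-2711/1369, 157/1369, -6407/1369]
step 0: P' = (I − K·H)·P̄ = [3652/1369 -2088/1369 6461/1369; -2088/1369 4743/1369 3091/1369; 6461/1369 3091/1369 25714/1369]
step 1: x̄ = F·x = [22246/1369, 9275/1369, -17922/1369]
step 1: P̄ = F·P·Fᵀ + Q = [265445/1369 106933/1369 -204662/1369; 106933/1369 50501/1369 -75090/1369; -204662/1369 -75090/1369 200255/1369]
step 1: y = z − H·x̄ = [104579/1369]
step 1: S = H·P̄·Hᵀ + R = [5604161/1369]
step 1: K = P̄·Hᵀ·S⁻¹ = [-1214863/5604161; -496891/5604161; 964421/5604161]
step 1: x' = x̄ + K·y = [-1737759/5604161, 10394/5604161, 307093/5604161]
step 1: P' = (I − K·H)·P̄ = [8549604/5604161 -3202880/5604161 18028189/5604161; -3202880/5604161 26380620/5604161 42655709/5604161; 18028189/5604161 42655709/5604161 140360406/5604161]
step 2: x̄ = F·x = [837268/5604161, 1441060/5604161, -2840544/5604161]
step 2: P̄ = F·P·Fᵀ + Q = [992032045/5604161 350834913/5604161 -989681854/5604161; 350834913/5604161 154857994/5604161 -317171536/5604161; -989681854/5604161 -317171536/5604161 1177823147/5604161]
step 2: y = z − H·x̄ = [25046951/5604161]
step 2: S = H·P̄·Hᵀ + R = [22147943913/5604161]
step 2: K = P̄·Hᵀ·S⁻¹ = [-4667447815/22147943913; -559797421/7382647971; 4781211781/22147943913]
step 2: x' = x̄ + K·y = [-17551525021/22147943913, -603547951/7382647971, 10142922019/22147943913]
step 2: P' = (I − K·H)·P̄ = [33261176260/22147943913 -4056734072/7382647971 70775676533/22147943913; -4056734072/7382647971 12082843297/2460882657 59767060145/7382647971; 70775676533/22147943913 59767060145/7382647971 575710602250/22147943913]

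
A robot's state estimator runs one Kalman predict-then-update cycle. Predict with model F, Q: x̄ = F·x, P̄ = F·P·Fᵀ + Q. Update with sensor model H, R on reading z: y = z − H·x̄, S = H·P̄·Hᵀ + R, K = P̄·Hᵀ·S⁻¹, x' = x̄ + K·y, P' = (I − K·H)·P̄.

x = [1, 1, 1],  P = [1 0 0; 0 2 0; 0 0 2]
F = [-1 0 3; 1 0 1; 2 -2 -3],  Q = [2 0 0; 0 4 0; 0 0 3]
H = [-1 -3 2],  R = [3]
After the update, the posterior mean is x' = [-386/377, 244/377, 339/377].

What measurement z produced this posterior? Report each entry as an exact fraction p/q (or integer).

z = [1]

x̄ = F·x = [2, 2, -3]
P̄ = F·P·Fᵀ + Q = [21 5 -20; 5 7 -4; -20 -4 33]
S = H·P̄·Hᵀ + R = [377]
K = P̄·Hᵀ·S⁻¹ = [-76/377; -34/377; 98/377]
x' − x̄ = [-1140/377, -510/377, 1470/377] = K·y
y = (KᵀK)⁻¹·Kᵀ·(x' − x̄) = [15]
z = y + H·x̄ = [15] + [-14] = [1]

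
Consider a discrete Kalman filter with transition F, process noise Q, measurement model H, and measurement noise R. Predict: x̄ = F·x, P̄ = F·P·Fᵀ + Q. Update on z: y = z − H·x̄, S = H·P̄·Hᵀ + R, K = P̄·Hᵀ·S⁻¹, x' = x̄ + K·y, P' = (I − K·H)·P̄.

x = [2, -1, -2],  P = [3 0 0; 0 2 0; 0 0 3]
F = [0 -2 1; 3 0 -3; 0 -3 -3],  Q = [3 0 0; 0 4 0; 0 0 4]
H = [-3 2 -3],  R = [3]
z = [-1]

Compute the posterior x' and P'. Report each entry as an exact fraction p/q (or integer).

x' = [-69/320, 1951/160, 1389/160]
P' = [4199/640 -741/320 -2559/320; -741/320 8319/160 5901/160; -2559/320 5901/160 5239/160]

x̄ = F·x = [0, 12, 9]
P̄ = F·P·Fᵀ + Q = [14 -9 3; -9 58 27; 3 27 49]
y = z − H·x̄ = [2]
S = H·P̄·Hᵀ + R = [640]
K = P̄·Hᵀ·S⁻¹ = [-69/640; 31/320; -51/320]
x' = x̄ + K·y = [-69/320, 1951/160, 1389/160]
P' = (I − K·H)·P̄ = [4199/640 -741/320 -2559/320; -741/320 8319/160 5901/160; -2559/320 5901/160 5239/160]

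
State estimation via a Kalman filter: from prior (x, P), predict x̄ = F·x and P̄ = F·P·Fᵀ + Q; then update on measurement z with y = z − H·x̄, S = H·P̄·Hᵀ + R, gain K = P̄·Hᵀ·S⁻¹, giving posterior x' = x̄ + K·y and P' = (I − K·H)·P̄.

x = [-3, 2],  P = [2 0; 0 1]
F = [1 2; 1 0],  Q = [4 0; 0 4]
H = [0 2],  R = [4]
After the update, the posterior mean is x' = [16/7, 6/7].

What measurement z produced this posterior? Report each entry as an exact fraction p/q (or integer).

z = [3]

x̄ = F·x = [1, -3]
P̄ = F·P·Fᵀ + Q = [10 2; 2 6]
S = H·P̄·Hᵀ + R = [28]
K = P̄·Hᵀ·S⁻¹ = [1/7; 3/7]
x' − x̄ = [9/7, 27/7] = K·y
y = (KᵀK)⁻¹·Kᵀ·(x' − x̄) = [9]
z = y + H·x̄ = [9] + [-6] = [3]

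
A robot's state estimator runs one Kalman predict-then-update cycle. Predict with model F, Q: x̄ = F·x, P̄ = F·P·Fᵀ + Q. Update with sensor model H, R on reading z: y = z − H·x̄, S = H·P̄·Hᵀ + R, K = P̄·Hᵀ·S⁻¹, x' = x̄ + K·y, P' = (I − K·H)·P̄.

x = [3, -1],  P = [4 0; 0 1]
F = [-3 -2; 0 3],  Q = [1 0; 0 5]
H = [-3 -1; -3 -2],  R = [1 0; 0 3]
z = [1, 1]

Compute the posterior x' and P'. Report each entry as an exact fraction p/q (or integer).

x̄ = F·x = [-7, -3]
P̄ = F·P·Fᵀ + Q = [41 -6; -6 14]
y = z − H·x̄ = [-23, -26]
S = H·P̄·Hᵀ + R = [348 343; 343 356]
K = P̄·Hᵀ·S⁻¹ = [-3579/6239 1503/6239; 4854/6239 -4852/6239]
x' = x̄ + K·y = [-434/6239, -4207/6239]
P' = (I − K·H)·P̄ = [3889/6239 -8088/6239; -8088/6239 19410/6239]

x' = [-434/6239, -4207/6239]
P' = [3889/6239 -8088/6239; -8088/6239 19410/6239]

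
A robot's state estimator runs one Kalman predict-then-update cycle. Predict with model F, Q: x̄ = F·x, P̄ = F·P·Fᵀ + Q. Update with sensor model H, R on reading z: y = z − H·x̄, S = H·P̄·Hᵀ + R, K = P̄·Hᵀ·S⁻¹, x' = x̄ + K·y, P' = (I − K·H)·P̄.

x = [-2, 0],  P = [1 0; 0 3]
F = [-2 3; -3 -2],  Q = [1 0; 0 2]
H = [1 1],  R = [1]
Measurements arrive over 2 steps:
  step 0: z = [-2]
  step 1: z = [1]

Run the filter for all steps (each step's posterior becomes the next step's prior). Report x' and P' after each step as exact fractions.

step 0: x' = [-7/2, 15/8], P' = [39/2 -151/8; -151/8 615/32]
step 1: x' = [-18413/7461, 8690/2487], P' = [146809/22383 -42808/7461; -42808/7461 14710/2487]

step 0: x̄ = F·x = [4, 6]
step 0: P̄ = F·P·Fᵀ + Q = [32 -12; -12 23]
step 0: y = z − H·x̄ = [-12]
step 0: S = H·P̄·Hᵀ + R = [32]
step 0: K = P̄·Hᵀ·S⁻¹ = [5/8; 11/32]
step 0: x' = x̄ + K·y = [-7/2, 15/8]
step 0: P' = (I − K·H)·P̄ = [39/2 -151/8; -151/8 615/32]
step 1: x̄ = F·x = [101/8, 27/4]
step 1: P̄ = F·P·Fᵀ + Q = [15311/32 1537/16; 1537/16 223/8]
step 1: y = z − H·x̄ = [-147/8]
step 1: S = H·P̄·Hᵀ + R = [22383/32]
step 1: K = P̄·Hᵀ·S⁻¹ = [18385/22383; 1322/7461]
step 1: x' = x̄ + K·y = [-18413/7461, 8690/2487]
step 1: P' = (I − K·H)·P̄ = [146809/22383 -42808/7461; -42808/7461 14710/2487]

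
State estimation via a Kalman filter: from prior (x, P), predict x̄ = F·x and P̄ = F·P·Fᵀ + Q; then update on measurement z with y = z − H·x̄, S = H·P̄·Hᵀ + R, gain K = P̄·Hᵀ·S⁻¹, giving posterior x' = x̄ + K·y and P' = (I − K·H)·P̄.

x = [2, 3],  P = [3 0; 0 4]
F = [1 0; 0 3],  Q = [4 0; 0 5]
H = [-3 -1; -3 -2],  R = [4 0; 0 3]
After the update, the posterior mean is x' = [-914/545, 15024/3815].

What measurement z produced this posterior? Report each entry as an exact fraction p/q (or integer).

x̄ = F·x = [2, 9]
P̄ = F·P·Fᵀ + Q = [7 0; 0 41]
S = H·P̄·Hᵀ + R = [108 145; 145 230]
K = P̄·Hᵀ·S⁻¹ = [-51/109 111/545; 492/763 -2911/3815]
x' − x̄ = [-2004/545, -19311/3815] = K·y
y = (KᵀK)⁻¹·Kᵀ·(x' − x̄) = [17, 21]
z = y + H·x̄ = [17, 21] + [-15, -24] = [2, -3]

z = [2, -3]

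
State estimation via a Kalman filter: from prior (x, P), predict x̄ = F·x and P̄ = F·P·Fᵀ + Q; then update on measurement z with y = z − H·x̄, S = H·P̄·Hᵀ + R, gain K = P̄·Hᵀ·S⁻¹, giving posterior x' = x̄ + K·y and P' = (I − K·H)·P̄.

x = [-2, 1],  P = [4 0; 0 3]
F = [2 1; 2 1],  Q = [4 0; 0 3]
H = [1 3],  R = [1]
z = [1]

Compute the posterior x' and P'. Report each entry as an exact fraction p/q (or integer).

x̄ = F·x = [-3, -3]
P̄ = F·P·Fᵀ + Q = [23 19; 19 22]
y = z − H·x̄ = [13]
S = H·P̄·Hᵀ + R = [336]
K = P̄·Hᵀ·S⁻¹ = [5/21; 85/336]
x' = x̄ + K·y = [2/21, 97/336]
P' = (I − K·H)·P̄ = [83/21 -26/21; -26/21 167/336]

x' = [2/21, 97/336]
P' = [83/21 -26/21; -26/21 167/336]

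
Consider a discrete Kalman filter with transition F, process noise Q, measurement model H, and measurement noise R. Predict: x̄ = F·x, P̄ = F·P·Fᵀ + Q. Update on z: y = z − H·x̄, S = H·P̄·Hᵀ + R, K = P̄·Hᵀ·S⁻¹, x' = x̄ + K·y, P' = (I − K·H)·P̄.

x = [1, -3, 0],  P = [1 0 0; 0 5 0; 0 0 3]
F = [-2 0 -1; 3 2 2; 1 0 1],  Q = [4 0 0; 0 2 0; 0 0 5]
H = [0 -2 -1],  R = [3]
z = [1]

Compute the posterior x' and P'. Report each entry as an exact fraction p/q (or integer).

x' = [-139/55, -14/11, 82/55]
P' = [1579/220 23/44 -317/220; 23/44 87/44 -117/44; -317/220 -117/44 1251/220]

x̄ = F·x = [-2, -3, 1]
P̄ = F·P·Fᵀ + Q = [11 -12 -5; -12 43 9; -5 9 9]
y = z − H·x̄ = [-4]
S = H·P̄·Hᵀ + R = [220]
K = P̄·Hᵀ·S⁻¹ = [29/220; -19/44; -27/220]
x' = x̄ + K·y = [-139/55, -14/11, 82/55]
P' = (I − K·H)·P̄ = [1579/220 23/44 -317/220; 23/44 87/44 -117/44; -317/220 -117/44 1251/220]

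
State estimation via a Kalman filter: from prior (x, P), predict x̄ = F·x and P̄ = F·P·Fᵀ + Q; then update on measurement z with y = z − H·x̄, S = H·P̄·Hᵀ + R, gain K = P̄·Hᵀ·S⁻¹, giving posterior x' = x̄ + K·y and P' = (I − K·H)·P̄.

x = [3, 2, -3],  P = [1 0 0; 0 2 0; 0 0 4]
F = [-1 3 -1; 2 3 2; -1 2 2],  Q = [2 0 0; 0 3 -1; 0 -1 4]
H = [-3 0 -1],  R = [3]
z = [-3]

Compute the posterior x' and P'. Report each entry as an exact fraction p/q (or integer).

x' = [922/287, 176/41, -1875/287]
P' = [775/287 -232/41 -2085/287; -232/41 1338/41 717/41; -2085/287 717/41 6387/287]

x̄ = F·x = [6, 6, -5]
P̄ = F·P·Fᵀ + Q = [25 8 5; 8 41 25; 5 25 29]
y = z − H·x̄ = [10]
S = H·P̄·Hᵀ + R = [287]
K = P̄·Hᵀ·S⁻¹ = [-80/287; -7/41; -44/287]
x' = x̄ + K·y = [922/287, 176/41, -1875/287]
P' = (I − K·H)·P̄ = [775/287 -232/41 -2085/287; -232/41 1338/41 717/41; -2085/287 717/41 6387/287]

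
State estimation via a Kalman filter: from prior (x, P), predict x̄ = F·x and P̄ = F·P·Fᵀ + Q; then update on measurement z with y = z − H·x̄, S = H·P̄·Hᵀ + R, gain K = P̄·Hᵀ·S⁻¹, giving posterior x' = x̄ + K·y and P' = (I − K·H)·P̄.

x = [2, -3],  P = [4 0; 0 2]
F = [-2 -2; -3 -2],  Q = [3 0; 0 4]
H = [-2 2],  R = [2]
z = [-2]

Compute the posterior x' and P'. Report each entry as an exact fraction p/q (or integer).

x̄ = F·x = [2, 0]
P̄ = F·P·Fᵀ + Q = [27 32; 32 48]
y = z − H·x̄ = [2]
S = H·P̄·Hᵀ + R = [46]
K = P̄·Hᵀ·S⁻¹ = [5/23; 16/23]
x' = x̄ + K·y = [56/23, 32/23]
P' = (I − K·H)·P̄ = [571/23 576/23; 576/23 592/23]

x' = [56/23, 32/23]
P' = [571/23 576/23; 576/23 592/23]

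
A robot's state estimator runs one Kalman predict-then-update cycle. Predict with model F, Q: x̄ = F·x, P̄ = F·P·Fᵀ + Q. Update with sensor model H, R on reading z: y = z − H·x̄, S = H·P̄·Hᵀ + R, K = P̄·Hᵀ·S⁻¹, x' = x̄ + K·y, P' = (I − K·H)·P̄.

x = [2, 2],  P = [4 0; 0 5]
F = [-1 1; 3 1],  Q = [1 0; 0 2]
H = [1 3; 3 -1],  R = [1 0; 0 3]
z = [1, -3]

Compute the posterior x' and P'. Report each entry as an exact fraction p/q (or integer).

x̄ = F·x = [0, 8]
P̄ = F·P·Fᵀ + Q = [10 -7; -7 43]
y = z − H·x̄ = [-23, 5]
S = H·P̄·Hᵀ + R = [356 -155; -155 178]
K = P̄·Hᵀ·S⁻¹ = [3777/39343 11467/39343; 11796/39343 -3874/39343]
x' = x̄ + K·y = [-29536/39343, 24066/39343]
P' = (I − K·H)·P̄ = [10698/39343 -2307/39343; -2307/39343 4701/39343]

x' = [-29536/39343, 24066/39343]
P' = [10698/39343 -2307/39343; -2307/39343 4701/39343]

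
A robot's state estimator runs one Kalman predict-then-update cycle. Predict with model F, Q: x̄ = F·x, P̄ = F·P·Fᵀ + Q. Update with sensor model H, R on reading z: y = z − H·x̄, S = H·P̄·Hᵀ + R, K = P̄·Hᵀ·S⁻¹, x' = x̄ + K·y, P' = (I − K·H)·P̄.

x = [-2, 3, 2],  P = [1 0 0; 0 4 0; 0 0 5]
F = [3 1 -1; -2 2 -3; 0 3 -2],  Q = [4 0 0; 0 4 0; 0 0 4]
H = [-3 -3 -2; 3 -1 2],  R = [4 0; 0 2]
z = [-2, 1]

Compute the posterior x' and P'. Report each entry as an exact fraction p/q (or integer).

x' = [-530130/188443, 59032/188443, 905495/188443]
P' = [557583/188443 -21487/188443 -806498/188443; -21487/188443 69747/188443 20970/188443; -806498/188443 20970/188443 1229316/188443]

x̄ = F·x = [-5, 4, 5]
P̄ = F·P·Fᵀ + Q = [22 17 22; 17 69 54; 22 54 60]
y = z − H·x̄ = [5, 10]
S = H·P̄·Hᵀ + R = [2281 -813; -813 455]
K = P̄·Hᵀ·S⁻¹ = [1177/188443 40620/188443; -46680/188443 -46134/188443; -25512/188443 9084/188443]
x' = x̄ + K·y = [-530130/188443, 59032/188443, 905495/188443]
P' = (I − K·H)·P̄ = [557583/188443 -21487/188443 -806498/188443; -21487/188443 69747/188443 20970/188443; -806498/188443 20970/188443 1229316/188443]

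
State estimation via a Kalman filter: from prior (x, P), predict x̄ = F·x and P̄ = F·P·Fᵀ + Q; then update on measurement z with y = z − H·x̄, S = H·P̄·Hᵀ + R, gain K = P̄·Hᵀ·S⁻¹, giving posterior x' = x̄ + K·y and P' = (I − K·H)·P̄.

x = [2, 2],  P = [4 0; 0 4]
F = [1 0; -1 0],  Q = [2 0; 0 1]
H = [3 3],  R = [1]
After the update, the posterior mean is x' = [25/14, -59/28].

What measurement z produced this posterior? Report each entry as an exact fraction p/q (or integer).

z = [-1]

x̄ = F·x = [2, -2]
P̄ = F·P·Fᵀ + Q = [6 -4; -4 5]
S = H·P̄·Hᵀ + R = [28]
K = P̄·Hᵀ·S⁻¹ = [3/14; 3/28]
x' − x̄ = [-3/14, -3/28] = K·y
y = (KᵀK)⁻¹·Kᵀ·(x' − x̄) = [-1]
z = y + H·x̄ = [-1] + [0] = [-1]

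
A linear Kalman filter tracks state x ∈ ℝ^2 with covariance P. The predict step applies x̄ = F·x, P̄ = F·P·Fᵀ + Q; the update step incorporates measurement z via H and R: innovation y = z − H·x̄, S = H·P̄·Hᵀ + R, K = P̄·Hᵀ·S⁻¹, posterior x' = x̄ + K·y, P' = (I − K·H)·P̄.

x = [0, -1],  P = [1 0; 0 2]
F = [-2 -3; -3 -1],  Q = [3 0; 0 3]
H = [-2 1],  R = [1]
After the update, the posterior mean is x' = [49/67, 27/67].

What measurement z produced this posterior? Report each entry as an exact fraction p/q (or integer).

z = [-1]

x̄ = F·x = [3, 1]
P̄ = F·P·Fᵀ + Q = [25 12; 12 14]
S = H·P̄·Hᵀ + R = [67]
K = P̄·Hᵀ·S⁻¹ = [-38/67; -10/67]
x' − x̄ = [-152/67, -40/67] = K·y
y = (KᵀK)⁻¹·Kᵀ·(x' − x̄) = [4]
z = y + H·x̄ = [4] + [-5] = [-1]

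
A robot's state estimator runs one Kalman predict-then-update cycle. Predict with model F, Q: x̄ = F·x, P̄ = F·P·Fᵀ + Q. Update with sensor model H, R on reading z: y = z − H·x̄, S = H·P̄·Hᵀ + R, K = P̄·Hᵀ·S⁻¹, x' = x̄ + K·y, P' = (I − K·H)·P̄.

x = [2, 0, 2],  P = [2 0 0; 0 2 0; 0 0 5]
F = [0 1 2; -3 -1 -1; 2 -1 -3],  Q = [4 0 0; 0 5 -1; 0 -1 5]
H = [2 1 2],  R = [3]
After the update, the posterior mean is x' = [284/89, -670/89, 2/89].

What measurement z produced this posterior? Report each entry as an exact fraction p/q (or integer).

z = [-1]

x̄ = F·x = [4, -8, -2]
P̄ = F·P·Fᵀ + Q = [26 -12 -32; -12 30 4; -32 4 60]
S = H·P̄·Hᵀ + R = [89]
K = P̄·Hᵀ·S⁻¹ = [-24/89; 14/89; 60/89]
x' − x̄ = [-72/89, 42/89, 180/89] = K·y
y = (KᵀK)⁻¹·Kᵀ·(x' − x̄) = [3]
z = y + H·x̄ = [3] + [-4] = [-1]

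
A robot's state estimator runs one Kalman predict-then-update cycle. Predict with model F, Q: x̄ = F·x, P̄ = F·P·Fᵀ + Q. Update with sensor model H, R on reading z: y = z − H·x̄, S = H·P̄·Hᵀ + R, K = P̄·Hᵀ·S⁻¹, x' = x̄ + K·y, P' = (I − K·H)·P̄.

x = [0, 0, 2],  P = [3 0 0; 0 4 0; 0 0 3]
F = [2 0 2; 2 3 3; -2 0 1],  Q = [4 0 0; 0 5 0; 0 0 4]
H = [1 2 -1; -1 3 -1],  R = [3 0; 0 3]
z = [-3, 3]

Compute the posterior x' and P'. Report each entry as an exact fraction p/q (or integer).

x̄ = F·x = [4, 6, 2]
P̄ = F·P·Fᵀ + Q = [28 30 -6; 30 80 -3; -6 -3 19]
y = z − H·x̄ = [-17, -9]
S = H·P̄·Hᵀ + R = [514 516; 516 596]
K = P̄·Hᵀ·S⁻¹ = [2617/5011 -1694/5011; 640/5011 4947/20044; -1781/10022 586/5011]
x' = x̄ + K·y = [-9199/5011, 32221/20044, 39773/10022]
P' = (I − K·H)·P̄ = [9502/5011 6071/5011 13793/5011; 6071/5011 55729/20044 64031/10022; 13793/5011 64031/10022 160991/10022]

x' = [-9199/5011, 32221/20044, 39773/10022]
P' = [9502/5011 6071/5011 13793/5011; 6071/5011 55729/20044 64031/10022; 13793/5011 64031/10022 160991/10022]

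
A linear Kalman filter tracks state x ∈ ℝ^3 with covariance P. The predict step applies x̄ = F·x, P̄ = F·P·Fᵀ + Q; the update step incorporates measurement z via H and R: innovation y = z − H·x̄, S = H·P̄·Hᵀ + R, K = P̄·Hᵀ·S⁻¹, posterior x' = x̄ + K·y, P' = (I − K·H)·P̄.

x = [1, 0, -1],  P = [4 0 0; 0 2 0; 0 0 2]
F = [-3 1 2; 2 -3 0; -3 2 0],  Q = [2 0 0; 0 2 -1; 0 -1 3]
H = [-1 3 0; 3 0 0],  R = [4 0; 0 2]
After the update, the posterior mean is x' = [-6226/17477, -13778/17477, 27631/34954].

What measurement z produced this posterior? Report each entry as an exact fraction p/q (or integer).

z = [-2, -1]

x̄ = F·x = [-5, 2, -3]
P̄ = F·P·Fᵀ + Q = [48 -30 40; -30 36 -37; 40 -37 47]
S = H·P̄·Hᵀ + R = [556 -414; -414 434]
K = P̄·Hᵀ·S⁻¹ = [-69/17477 5733/17477; 5658/17477 1773/17477; -7927/34954 2103/34954]
x' − x̄ = [81159/17477, -48732/17477, 132493/34954] = K·y
y = (KᵀK)⁻¹·Kᵀ·(x' − x̄) = [-13, 14]
z = y + H·x̄ = [-13, 14] + [11, -15] = [-2, -1]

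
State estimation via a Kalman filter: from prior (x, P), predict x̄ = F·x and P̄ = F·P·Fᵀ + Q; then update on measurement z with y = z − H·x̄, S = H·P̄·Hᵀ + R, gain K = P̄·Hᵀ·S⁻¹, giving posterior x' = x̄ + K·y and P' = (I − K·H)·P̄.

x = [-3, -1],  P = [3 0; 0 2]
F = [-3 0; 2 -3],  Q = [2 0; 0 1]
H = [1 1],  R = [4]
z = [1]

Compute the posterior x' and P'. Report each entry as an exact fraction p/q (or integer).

x' = [197/28, -149/28]
P' = [691/28 -647/28; -647/28 699/28]

x̄ = F·x = [9, -3]
P̄ = F·P·Fᵀ + Q = [29 -18; -18 31]
y = z − H·x̄ = [-5]
S = H·P̄·Hᵀ + R = [28]
K = P̄·Hᵀ·S⁻¹ = [11/28; 13/28]
x' = x̄ + K·y = [197/28, -149/28]
P' = (I − K·H)·P̄ = [691/28 -647/28; -647/28 699/28]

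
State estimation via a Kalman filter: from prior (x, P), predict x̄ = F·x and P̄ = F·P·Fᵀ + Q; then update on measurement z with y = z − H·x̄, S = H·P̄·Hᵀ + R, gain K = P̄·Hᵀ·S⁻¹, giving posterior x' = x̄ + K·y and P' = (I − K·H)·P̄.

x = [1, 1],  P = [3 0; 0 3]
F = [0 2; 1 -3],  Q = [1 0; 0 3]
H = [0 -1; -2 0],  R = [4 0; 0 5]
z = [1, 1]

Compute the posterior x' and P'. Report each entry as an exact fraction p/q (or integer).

x̄ = F·x = [2, -2]
P̄ = F·P·Fᵀ + Q = [13 -18; -18 33]
y = z − H·x̄ = [-1, 5]
S = H·P̄·Hᵀ + R = [37 -36; -36 57]
K = P̄·Hᵀ·S⁻¹ = [30/271 -314/813; -195/271 48/271]
x' = x̄ + K·y = [-34/813, -107/271]
P' = (I − K·H)·P̄ = [785/813 -120/271; -120/271 780/271]

x' = [-34/813, -107/271]
P' = [785/813 -120/271; -120/271 780/271]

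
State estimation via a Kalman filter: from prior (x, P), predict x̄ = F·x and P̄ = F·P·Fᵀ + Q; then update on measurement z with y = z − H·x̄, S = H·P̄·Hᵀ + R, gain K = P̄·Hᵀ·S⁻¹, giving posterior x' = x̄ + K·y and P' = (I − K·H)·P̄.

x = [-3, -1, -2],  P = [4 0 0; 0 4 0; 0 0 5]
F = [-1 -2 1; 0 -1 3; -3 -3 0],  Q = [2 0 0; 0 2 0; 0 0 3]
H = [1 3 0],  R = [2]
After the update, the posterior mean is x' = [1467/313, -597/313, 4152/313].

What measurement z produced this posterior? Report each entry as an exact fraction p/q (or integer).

x̄ = F·x = [3, -5, 12]
P̄ = F·P·Fᵀ + Q = [27 23 36; 23 51 12; 36 12 75]
S = H·P̄·Hᵀ + R = [626]
K = P̄·Hᵀ·S⁻¹ = [48/313; 88/313; 36/313]
x' − x̄ = [528/313, 968/313, 396/313] = K·y
y = (KᵀK)⁻¹·Kᵀ·(x' − x̄) = [11]
z = y + H·x̄ = [11] + [-12] = [-1]

z = [-1]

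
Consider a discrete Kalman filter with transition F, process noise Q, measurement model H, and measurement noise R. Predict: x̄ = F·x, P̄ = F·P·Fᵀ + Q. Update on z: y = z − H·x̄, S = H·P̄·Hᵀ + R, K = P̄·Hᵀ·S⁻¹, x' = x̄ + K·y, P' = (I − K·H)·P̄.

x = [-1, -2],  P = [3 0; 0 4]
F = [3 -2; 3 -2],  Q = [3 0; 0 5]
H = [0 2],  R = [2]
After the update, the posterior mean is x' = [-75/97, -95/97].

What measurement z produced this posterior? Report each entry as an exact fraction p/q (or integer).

x̄ = F·x = [1, 1]
P̄ = F·P·Fᵀ + Q = [46 43; 43 48]
S = H·P̄·Hᵀ + R = [194]
K = P̄·Hᵀ·S⁻¹ = [43/97; 48/97]
x' − x̄ = [-172/97, -192/97] = K·y
y = (KᵀK)⁻¹·Kᵀ·(x' − x̄) = [-4]
z = y + H·x̄ = [-4] + [2] = [-2]

z = [-2]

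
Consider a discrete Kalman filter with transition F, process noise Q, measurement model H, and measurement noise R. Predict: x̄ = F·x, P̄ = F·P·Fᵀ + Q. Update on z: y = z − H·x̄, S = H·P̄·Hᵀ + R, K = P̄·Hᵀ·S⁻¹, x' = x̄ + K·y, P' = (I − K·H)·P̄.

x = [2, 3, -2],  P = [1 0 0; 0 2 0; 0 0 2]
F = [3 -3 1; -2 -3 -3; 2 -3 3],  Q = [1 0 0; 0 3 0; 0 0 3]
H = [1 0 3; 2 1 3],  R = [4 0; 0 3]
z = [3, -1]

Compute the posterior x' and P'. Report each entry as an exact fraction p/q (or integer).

x̄ = F·x = [-5, -7, -11]
P̄ = F·P·Fᵀ + Q = [30 6 30; 6 43 -4; 30 -4 43]
y = z − H·x̄ = [41, 49]
S = H·P̄·Hᵀ + R = [601 711; 711 913]
K = P̄·Hᵀ·S⁻¹ = [-339/10798 2109/10798; -36051/43192 30109/43192; 1704/5399 -233/5399]
x' = x̄ + K·y = [17726/5399, -152547/21596, -942/5399]
P' = (I − K·H)·P̄ = [17808/5399 -27933/10798 -6162/5399; -27933/10798 346263/43192 -1353/5399; -6162/5399 -1353/5399 4326/5399]

x' = [17726/5399, -152547/21596, -942/5399]
P' = [17808/5399 -27933/10798 -6162/5399; -27933/10798 346263/43192 -1353/5399; -6162/5399 -1353/5399 4326/5399]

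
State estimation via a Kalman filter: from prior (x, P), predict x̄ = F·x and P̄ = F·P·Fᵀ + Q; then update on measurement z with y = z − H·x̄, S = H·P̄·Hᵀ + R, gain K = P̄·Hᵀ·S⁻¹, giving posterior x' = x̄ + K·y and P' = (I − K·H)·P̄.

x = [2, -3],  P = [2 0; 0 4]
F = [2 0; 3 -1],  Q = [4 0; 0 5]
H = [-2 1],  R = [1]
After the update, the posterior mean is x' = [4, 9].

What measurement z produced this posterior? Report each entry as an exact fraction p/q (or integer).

x̄ = F·x = [4, 9]
P̄ = F·P·Fᵀ + Q = [12 12; 12 27]
S = H·P̄·Hᵀ + R = [28]
K = P̄·Hᵀ·S⁻¹ = [-3/7; 3/28]
x' − x̄ = [0, 0] = K·y
y = (KᵀK)⁻¹·Kᵀ·(x' − x̄) = [0]
z = y + H·x̄ = [0] + [1] = [1]

z = [1]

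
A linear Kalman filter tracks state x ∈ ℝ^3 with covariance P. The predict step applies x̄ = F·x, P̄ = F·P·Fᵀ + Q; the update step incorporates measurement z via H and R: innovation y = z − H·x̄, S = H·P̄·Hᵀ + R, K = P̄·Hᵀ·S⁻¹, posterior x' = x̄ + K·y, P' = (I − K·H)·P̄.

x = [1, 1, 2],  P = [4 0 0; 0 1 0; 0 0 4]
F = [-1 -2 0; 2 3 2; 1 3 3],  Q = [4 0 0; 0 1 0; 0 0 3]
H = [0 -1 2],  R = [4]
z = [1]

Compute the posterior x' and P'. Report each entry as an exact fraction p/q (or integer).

x̄ = F·x = [-3, 9, 10]
P̄ = F·P·Fᵀ + Q = [12 -14 -10; -14 42 41; -10 41 52]
y = z − H·x̄ = [-10]
S = H·P̄·Hᵀ + R = [90]
K = P̄·Hᵀ·S⁻¹ = [-1/15; 4/9; 7/10]
x' = x̄ + K·y = [-7/3, 41/9, 3]
P' = (I − K·H)·P̄ = [58/5 -34/3 -29/5; -34/3 218/9 13; -29/5 13 79/10]

x' = [-7/3, 41/9, 3]
P' = [58/5 -34/3 -29/5; -34/3 218/9 13; -29/5 13 79/10]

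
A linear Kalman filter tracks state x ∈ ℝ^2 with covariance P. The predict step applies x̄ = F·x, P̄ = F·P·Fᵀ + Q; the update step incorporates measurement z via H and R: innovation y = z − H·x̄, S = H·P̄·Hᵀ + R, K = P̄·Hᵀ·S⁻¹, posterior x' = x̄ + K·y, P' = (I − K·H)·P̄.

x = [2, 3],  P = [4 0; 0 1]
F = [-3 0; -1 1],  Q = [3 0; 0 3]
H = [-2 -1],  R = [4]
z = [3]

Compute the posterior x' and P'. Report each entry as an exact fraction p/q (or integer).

x' = [-8/3, 59/27]
P' = [3/2 -4/3; -4/3 88/27]

x̄ = F·x = [-6, 1]
P̄ = F·P·Fᵀ + Q = [39 12; 12 8]
y = z − H·x̄ = [-8]
S = H·P̄·Hᵀ + R = [216]
K = P̄·Hᵀ·S⁻¹ = [-5/12; -4/27]
x' = x̄ + K·y = [-8/3, 59/27]
P' = (I − K·H)·P̄ = [3/2 -4/3; -4/3 88/27]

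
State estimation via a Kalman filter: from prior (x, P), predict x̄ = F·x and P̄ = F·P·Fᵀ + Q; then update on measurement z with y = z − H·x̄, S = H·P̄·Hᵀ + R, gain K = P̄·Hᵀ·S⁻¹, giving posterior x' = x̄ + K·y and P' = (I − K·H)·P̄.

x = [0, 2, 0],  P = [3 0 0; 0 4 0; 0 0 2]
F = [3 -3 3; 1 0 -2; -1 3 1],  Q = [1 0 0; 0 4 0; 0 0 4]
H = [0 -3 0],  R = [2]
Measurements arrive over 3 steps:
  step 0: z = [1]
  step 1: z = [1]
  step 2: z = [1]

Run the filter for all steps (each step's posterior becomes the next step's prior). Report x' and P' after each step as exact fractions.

step 0: x̄ = F·x = [-6, 0, 6]
step 0: P̄ = F·P·Fᵀ + Q = [82 -3 -39; -3 15 -7; -39 -7 45]
step 0: y = z − H·x̄ = [1]
step 0: S = H·P̄·Hᵀ + R = [137]
step 0: K = P̄·Hᵀ·S⁻¹ = [9/137; -45/137; 21/137]
step 0: x' = x̄ + K·y = [-813/137, -45/137, 843/137]
step 0: P' = (I − K·H)·P̄ = [11153/137 -6/137 -5532/137; -6/137 30/137 -14/137; -5532/137 -14/137 5724/137]
step 1: x̄ = F·x = [225/137, -2499/137, 1521/137]
step 1: P̄ = F·P·Fᵀ + Q = [53084/137 15645/137 -16713/137; 15645/137 56725/137 -39131/137; -16713/137 -39131/137 28711/137]
step 1: y = z − H·x̄ = [-7360/137]
step 1: S = H·P̄·Hᵀ + R = [510799/137]
step 1: K = P̄·Hᵀ·S⁻¹ = [-46935/510799; -170175/510799; 117393/510799]
step 1: x' = x̄ + K·y = [3360375/510799, -175173/510799, -635673/510799]
step 1: P' = (I − K·H)·P̄ = [181842043/510799 31290/510799 -22095936/510799; 31290/510799 113450/510799 -78262/510799; -22095936/510799 -78262/510799 6455720/510799]
step 2: x̄ = F·x = [8699625/510799, 4631721/510799, -4521567/510799]
step 2: P̄ = F·P·Fᵀ + Q = [1299330364/510799 572516175/510799 -527274111/510799; 572516175/510799 298091863/510799 -260477849/510799; -527274111/510799 -260477849/510799 234896569/510799]
step 2: y = z − H·x̄ = [14405962/510799]
step 2: S = H·P̄·Hᵀ + R = [2683848365/510799]
step 2: K = P̄·Hᵀ·S⁻¹ = [-31228155/48797243; -894275589/2683848365; 781433547/2683848365]
step 2: x' = x̄ + K·y = [-49635765/48797243, -885012147/2683848365, -1718676459/2683848365]
step 2: P' = (I − K·H)·P̄ = [1738429393/4436113 20818770/48797243 -2597489412/48797243; 20818770/48797243 596183726/2683848365 -520955698/2683848365; -2597489412/48797243 -520955698/2683848365 38740060724/2683848365]

step 0: x' = [-813/137, -45/137, 843/137], P' = [11153/137 -6/137 -5532/137; -6/137 30/137 -14/137; -5532/137 -14/137 5724/137]
step 1: x' = [3360375/510799, -175173/510799, -635673/510799], P' = [181842043/510799 31290/510799 -22095936/510799; 31290/510799 113450/510799 -78262/510799; -22095936/510799 -78262/510799 6455720/510799]
step 2: x' = [-49635765/48797243, -885012147/2683848365, -1718676459/2683848365], P' = [1738429393/4436113 20818770/48797243 -2597489412/48797243; 20818770/48797243 596183726/2683848365 -520955698/2683848365; -2597489412/48797243 -520955698/2683848365 38740060724/2683848365]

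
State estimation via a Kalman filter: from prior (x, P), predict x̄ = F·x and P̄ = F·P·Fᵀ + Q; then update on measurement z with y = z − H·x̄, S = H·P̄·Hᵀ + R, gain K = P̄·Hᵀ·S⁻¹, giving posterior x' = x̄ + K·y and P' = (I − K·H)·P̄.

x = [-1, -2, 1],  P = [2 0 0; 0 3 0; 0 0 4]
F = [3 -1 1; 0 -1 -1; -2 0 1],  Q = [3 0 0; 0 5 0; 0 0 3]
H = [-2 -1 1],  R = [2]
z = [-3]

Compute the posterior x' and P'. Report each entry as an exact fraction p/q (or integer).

x' = [105/59, 247/177, 356/177]
P' = [329/59 -353/59 263/59; -353/59 1928/177 -218/177; 263/59 -218/177 1430/177]

x̄ = F·x = [0, 1, 3]
P̄ = F·P·Fᵀ + Q = [28 -1 -8; -1 12 -4; -8 -4 15]
y = z − H·x̄ = [-5]
S = H·P̄·Hᵀ + R = [177]
K = P̄·Hᵀ·S⁻¹ = [-21/59; -14/177; 35/177]
x' = x̄ + K·y = [105/59, 247/177, 356/177]
P' = (I − K·H)·P̄ = [329/59 -353/59 263/59; -353/59 1928/177 -218/177; 263/59 -218/177 1430/177]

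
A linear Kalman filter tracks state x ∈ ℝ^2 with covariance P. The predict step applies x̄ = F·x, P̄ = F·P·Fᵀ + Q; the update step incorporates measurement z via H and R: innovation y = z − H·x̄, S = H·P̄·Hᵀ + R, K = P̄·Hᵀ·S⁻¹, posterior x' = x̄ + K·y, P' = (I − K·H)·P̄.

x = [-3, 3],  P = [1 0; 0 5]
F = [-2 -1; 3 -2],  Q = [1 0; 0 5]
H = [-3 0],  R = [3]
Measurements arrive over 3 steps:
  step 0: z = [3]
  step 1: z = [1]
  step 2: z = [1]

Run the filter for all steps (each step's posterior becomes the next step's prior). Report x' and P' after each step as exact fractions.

step 0: x̄ = F·x = [3, -15]
step 0: P̄ = F·P·Fᵀ + Q = [10 4; 4 34]
step 0: y = z − H·x̄ = [12]
step 0: S = H·P̄·Hᵀ + R = [93]
step 0: K = P̄·Hᵀ·S⁻¹ = [-10/31; -4/31]
step 0: x' = x̄ + K·y = [-27/31, -513/31]
step 0: P' = (I − K·H)·P̄ = [10/31 4/31; 4/31 1006/31]
step 1: x̄ = F·x = [567/31, 945/31]
step 1: P̄ = F·P·Fᵀ + Q = [1093/31 1956/31; 1956/31 4221/31]
step 1: y = z − H·x̄ = [1732/31]
step 1: S = H·P̄·Hᵀ + R = [9930/31]
step 1: K = P̄·Hᵀ·S⁻¹ = [-1093/3310; -978/1655]
step 1: x' = x̄ + K·y = [-263/1655, -4191/1655]
step 1: P' = (I − K·H)·P̄ = [1093/3310 978/1655; 978/1655 40221/1655]
step 2: x̄ = F·x = [4717/1655, 7593/1655]
step 2: P̄ = F·P·Fᵀ + Q = [47974/1655 78141/1655; 78141/1655 324683/3310]
step 2: y = z − H·x̄ = [15806/1655]
step 2: S = H·P̄·Hᵀ + R = [436731/1655]
step 2: K = P̄·Hᵀ·S⁻¹ = [-47974/145577; -78141/145577]
step 2: x' = x̄ + K·y = [-43257/145577, -78387/145577]
step 2: P' = (I − K·H)·P̄ = [47974/145577 78141/145577; 78141/145577 6423131/291154]

step 0: x' = [-27/31, -513/31], P' = [10/31 4/31; 4/31 1006/31]
step 1: x' = [-263/1655, -4191/1655], P' = [1093/3310 978/1655; 978/1655 40221/1655]
step 2: x' = [-43257/145577, -78387/145577], P' = [47974/145577 78141/145577; 78141/145577 6423131/291154]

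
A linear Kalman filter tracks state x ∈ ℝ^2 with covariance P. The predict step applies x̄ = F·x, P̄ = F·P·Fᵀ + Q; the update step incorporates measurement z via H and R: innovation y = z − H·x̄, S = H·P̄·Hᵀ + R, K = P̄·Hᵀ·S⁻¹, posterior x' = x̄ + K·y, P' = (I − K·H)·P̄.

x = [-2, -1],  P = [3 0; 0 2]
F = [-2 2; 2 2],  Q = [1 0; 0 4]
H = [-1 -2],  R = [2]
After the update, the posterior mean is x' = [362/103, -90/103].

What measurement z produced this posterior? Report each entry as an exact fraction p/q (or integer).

z = [-2]

x̄ = F·x = [2, -6]
P̄ = F·P·Fᵀ + Q = [21 -4; -4 24]
S = H·P̄·Hᵀ + R = [103]
K = P̄·Hᵀ·S⁻¹ = [-13/103; -44/103]
x' − x̄ = [156/103, 528/103] = K·y
y = (KᵀK)⁻¹·Kᵀ·(x' − x̄) = [-12]
z = y + H·x̄ = [-12] + [10] = [-2]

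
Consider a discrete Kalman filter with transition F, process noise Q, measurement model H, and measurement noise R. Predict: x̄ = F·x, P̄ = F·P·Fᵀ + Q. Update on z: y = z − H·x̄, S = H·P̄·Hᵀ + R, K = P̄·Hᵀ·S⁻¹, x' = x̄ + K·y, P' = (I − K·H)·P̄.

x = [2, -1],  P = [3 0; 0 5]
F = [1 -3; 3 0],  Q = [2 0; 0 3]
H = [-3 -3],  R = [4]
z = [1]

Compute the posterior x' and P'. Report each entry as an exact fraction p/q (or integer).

x̄ = F·x = [5, 6]
P̄ = F·P·Fᵀ + Q = [50 9; 9 30]
y = z − H·x̄ = [34]
S = H·P̄·Hᵀ + R = [886]
K = P̄·Hᵀ·S⁻¹ = [-177/886; -117/886]
x' = x̄ + K·y = [-794/443, 669/443]
P' = (I − K·H)·P̄ = [12971/886 -12735/886; -12735/886 12891/886]

x' = [-794/443, 669/443]
P' = [12971/886 -12735/886; -12735/886 12891/886]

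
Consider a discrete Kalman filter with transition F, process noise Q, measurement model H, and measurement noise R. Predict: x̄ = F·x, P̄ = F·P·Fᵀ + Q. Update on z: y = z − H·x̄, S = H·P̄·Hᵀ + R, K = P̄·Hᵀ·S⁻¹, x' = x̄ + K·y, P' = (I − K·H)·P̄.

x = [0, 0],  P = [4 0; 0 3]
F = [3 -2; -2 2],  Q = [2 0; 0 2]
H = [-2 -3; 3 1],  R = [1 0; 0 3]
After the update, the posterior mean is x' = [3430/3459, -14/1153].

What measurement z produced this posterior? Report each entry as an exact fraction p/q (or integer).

x̄ = F·x = [0, 0]
P̄ = F·P·Fᵀ + Q = [50 -36; -36 30]
S = H·P̄·Hᵀ + R = [39 6; 6 267]
K = P̄·Hᵀ·S⁻¹ = [484/3459 1466/3459; -482/1153 -326/1153]
x' − x̄ = [3430/3459, -14/1153] = K·y
y = (KᵀK)⁻¹·Kᵀ·(x' − x̄) = [-2, 3]
z = y + H·x̄ = [-2, 3] + [0, 0] = [-2, 3]

z = [-2, 3]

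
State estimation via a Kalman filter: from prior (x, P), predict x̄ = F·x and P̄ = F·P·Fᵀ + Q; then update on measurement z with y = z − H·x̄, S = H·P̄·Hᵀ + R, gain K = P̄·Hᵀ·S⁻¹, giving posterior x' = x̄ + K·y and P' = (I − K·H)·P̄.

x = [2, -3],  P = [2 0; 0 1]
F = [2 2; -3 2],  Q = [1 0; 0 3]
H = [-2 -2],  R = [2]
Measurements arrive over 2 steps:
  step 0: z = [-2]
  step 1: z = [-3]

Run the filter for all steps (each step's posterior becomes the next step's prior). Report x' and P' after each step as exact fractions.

step 0: x' = [4/3, -2/3], P' = [107/9 -106/9; -106/9 547/45]
step 1: x' = [4277/3051, 272/3051], P' = [8873/3051 -8854/3051; -8854/3051 10358/3051]

step 0: x̄ = F·x = [-2, -12]
step 0: P̄ = F·P·Fᵀ + Q = [13 -8; -8 25]
step 0: y = z − H·x̄ = [-30]
step 0: S = H·P̄·Hᵀ + R = [90]
step 0: K = P̄·Hᵀ·S⁻¹ = [-1/9; -17/45]
step 0: x' = x̄ + K·y = [4/3, -2/3]
step 0: P' = (I − K·H)·P̄ = [107/9 -106/9; -106/9 547/45]
step 1: x̄ = F·x = [4/3, -16/3]
step 1: P̄ = F·P·Fᵀ + Q = [133/45 38/45; 38/45 13498/45]
step 1: y = z − H·x̄ = [-11]
step 1: S = H·P̄·Hᵀ + R = [6102/5]
step 1: K = P̄·Hᵀ·S⁻¹ = [-19/3051; -1504/3051]
step 1: x' = x̄ + K·y = [4277/3051, 272/3051]
step 1: P' = (I − K·H)·P̄ = [8873/3051 -8854/3051; -8854/3051 10358/3051]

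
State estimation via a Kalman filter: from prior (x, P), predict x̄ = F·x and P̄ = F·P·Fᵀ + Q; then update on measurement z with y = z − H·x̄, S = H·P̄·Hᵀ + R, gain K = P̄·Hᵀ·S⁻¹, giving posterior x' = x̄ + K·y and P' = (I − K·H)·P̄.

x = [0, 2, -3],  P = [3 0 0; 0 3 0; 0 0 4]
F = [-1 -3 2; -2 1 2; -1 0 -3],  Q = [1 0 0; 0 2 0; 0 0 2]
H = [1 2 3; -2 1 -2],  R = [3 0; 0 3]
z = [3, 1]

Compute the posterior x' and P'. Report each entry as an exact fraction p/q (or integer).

x' = [-539011/46511, -246286/46511, 391459/46511]
P' = [1864096/46511 1051555/46511 -1324955/46511; 1051555/46511 629224/46511 -758540/46511; -1324955/46511 -758540/46511 955819/46511]

x̄ = F·x = [-12, -4, 9]
P̄ = F·P·Fᵀ + Q = [47 13 -21; 13 33 -18; -21 -18 41]
y = z − H·x̄ = [-4, -1]
S = H·P̄·Hᵀ + R = [261 -127; -127 240]
K = P̄·Hᵀ·S⁻¹ = [-2553/46511 -8909/46511; 11461/46511 14398/46511; 8474/46511 -6756/46511]
x' = x̄ + K·y = [-539011/46511, -246286/46511, 391459/46511]
P' = (I − K·H)·P̄ = [1864096/46511 1051555/46511 -1324955/46511; 1051555/46511 629224/46511 -758540/46511; -1324955/46511 -758540/46511 955819/46511]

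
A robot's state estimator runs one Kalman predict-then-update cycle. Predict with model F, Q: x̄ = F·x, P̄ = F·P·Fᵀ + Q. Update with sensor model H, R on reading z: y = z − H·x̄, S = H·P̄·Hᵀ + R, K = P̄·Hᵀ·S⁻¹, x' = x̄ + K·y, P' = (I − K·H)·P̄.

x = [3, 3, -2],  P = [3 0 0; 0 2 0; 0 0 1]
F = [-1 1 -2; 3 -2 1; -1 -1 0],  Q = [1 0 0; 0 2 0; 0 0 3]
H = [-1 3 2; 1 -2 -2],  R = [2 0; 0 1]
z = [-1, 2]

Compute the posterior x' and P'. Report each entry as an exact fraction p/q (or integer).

x' = [4708/2251, 5623/2251, -6246/2251]
P' = [7031/2251 -17/2251 3416/2251; -17/2251 4333/2251 -4970/2251; 3416/2251 -4970/2251 7708/2251]

x̄ = F·x = [4, 1, -6]
P̄ = F·P·Fᵀ + Q = [10 -15 1; -15 38 -5; 1 -5 8]
y = z − H·x̄ = [12, -12]
S = H·P̄·Hᵀ + R = [412 -291; -291 211]
K = P̄·Hᵀ·S⁻¹ = [-125/2251 233/2251; 1538/2251 1257/2251; -1455/2251 -2060/2251]
x' = x̄ + K·y = [4708/2251, 5623/2251, -6246/2251]
P' = (I − K·H)·P̄ = [7031/2251 -17/2251 3416/2251; -17/2251 4333/2251 -4970/2251; 3416/2251 -4970/2251 7708/2251]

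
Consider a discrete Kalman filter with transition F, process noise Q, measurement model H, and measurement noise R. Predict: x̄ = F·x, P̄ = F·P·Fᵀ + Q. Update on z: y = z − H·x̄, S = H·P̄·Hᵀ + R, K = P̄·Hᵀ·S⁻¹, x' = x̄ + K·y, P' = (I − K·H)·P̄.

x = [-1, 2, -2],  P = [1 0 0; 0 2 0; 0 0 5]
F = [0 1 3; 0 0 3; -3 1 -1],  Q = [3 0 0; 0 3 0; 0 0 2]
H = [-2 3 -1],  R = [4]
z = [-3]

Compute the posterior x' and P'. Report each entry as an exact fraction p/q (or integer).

x̄ = F·x = [-4, -6, 7]
P̄ = F·P·Fᵀ + Q = [50 45 -13; 45 48 -15; -13 -15 18]
y = z − H·x̄ = [14]
S = H·P̄·Hᵀ + R = [152]
K = P̄·Hᵀ·S⁻¹ = [6/19; 69/152; -37/152]
x' = x̄ + K·y = [8/19, 27/76, 273/76]
P' = (I − K·H)·P̄ = [662/19 441/19 -25/19; 441/19 2535/152 273/152; -25/19 273/152 1367/152]

x' = [8/19, 27/76, 273/76]
P' = [662/19 441/19 -25/19; 441/19 2535/152 273/152; -25/19 273/152 1367/152]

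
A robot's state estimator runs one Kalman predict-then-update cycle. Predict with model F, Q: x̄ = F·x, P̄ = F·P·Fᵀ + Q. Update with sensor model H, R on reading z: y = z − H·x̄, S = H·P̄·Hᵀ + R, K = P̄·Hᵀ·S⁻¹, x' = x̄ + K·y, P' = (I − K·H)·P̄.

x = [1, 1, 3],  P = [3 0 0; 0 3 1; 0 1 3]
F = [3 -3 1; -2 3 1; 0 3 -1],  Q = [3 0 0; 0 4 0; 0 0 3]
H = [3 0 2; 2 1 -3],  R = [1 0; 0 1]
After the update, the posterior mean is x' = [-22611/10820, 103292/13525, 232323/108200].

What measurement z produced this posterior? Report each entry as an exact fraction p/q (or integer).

x̄ = F·x = [3, 4, 0]
P̄ = F·P·Fᵀ + Q = [54 -42 -24; -42 52 24; -24 24 27]
S = H·P̄·Hᵀ + R = [307 204; 204 488]
K = P̄·Hᵀ·S⁻¹ = [687/2705 1911/10820; -2106/13525 -2002/13525; 3159/27050 -28563/108200]
x' − x̄ = [-55071/10820, 49192/13525, 232323/108200] = K·y
y = (KᵀK)⁻¹·Kᵀ·(x' − x̄) = [-11, -13]
z = y + H·x̄ = [-11, -13] + [9, 10] = [-2, -3]

z = [-2, -3]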